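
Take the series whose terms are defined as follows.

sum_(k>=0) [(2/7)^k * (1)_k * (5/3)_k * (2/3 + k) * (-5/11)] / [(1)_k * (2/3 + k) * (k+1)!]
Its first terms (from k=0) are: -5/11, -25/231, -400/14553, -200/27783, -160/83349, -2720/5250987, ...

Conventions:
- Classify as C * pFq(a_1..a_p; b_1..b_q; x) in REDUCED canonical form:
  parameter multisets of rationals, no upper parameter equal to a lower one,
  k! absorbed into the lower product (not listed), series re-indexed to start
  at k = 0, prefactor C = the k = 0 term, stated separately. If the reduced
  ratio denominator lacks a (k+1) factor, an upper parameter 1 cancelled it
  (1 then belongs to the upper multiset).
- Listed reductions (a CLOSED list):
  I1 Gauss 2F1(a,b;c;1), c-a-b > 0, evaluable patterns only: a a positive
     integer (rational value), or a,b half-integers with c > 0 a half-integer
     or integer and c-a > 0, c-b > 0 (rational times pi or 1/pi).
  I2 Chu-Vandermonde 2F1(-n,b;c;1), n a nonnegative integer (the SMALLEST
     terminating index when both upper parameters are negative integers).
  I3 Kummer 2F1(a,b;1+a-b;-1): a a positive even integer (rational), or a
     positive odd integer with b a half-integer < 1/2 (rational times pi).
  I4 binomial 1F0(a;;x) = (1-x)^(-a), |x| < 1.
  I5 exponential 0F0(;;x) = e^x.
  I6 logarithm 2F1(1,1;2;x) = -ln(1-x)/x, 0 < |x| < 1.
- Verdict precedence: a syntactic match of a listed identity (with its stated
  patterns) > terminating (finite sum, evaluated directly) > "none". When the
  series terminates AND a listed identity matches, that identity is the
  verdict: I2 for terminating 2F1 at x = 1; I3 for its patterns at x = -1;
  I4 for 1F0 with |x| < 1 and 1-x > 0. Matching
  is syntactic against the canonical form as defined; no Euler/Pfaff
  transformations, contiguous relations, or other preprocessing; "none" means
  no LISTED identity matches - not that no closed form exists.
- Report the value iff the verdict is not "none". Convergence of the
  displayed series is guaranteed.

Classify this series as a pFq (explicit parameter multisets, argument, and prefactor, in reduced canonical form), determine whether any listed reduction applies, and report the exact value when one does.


Prefactor -5/11, argument 2/7: 2F1 with upper {1, 5/3} over lower {2}. Verdict: none. A 2F1 with upper {1, 5/3} fits none of I1-I6 at x = 2/7; the sum runs forever.

First insight: with t_0 = -5/11, (1)_k (C = -5/11, x = 2/7) is k! itself.
Term ratio: r(k) = (2/7) * (k+1) (k+5/3) / [(k+2) (k+1)] - rational in k, leading ratio (2/7); with t_0 = -5/11, classification follows.


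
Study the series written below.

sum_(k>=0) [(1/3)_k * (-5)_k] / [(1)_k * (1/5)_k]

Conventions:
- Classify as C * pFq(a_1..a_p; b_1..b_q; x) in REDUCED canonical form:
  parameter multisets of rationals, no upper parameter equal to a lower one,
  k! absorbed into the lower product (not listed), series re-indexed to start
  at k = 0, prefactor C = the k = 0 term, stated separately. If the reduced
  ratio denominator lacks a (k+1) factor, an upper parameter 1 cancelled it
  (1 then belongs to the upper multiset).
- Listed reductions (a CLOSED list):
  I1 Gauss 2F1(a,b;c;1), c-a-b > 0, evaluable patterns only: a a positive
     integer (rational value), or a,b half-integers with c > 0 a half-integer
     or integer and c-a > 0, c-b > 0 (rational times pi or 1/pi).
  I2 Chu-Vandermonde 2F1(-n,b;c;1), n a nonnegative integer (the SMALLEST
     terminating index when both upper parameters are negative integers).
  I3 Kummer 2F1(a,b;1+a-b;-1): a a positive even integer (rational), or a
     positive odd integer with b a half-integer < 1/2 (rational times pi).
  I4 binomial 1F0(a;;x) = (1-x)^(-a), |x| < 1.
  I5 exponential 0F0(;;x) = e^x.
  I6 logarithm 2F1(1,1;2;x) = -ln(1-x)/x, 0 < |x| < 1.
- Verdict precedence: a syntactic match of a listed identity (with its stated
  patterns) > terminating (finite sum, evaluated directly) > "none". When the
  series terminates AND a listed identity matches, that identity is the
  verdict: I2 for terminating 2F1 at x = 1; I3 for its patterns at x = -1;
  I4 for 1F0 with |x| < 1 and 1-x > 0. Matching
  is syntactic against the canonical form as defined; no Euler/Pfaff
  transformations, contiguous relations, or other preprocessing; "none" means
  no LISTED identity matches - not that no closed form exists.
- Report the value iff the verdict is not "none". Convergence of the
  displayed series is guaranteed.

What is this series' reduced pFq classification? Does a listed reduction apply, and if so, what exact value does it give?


The series (x = 1) is 2F1: upper {-5, 1/3}, lower {1/5}, prefactor 1. Verdict: this is Chu-Vandermonde (I2) (terminating 2F1 at x = 1 with n = 5, b = 1/3, c = 1/5). Exact value: -16211/48114.

Key step: t_0 being 1, (1)_k (C = 1, x = 1) is k! itself.
Term ratio: r(k) = 1 * (k-5) (k+1/3) / [(k+1/5) (k+1)] - rational in k, leading ratio 1; with t_0 = 1, classification follows.


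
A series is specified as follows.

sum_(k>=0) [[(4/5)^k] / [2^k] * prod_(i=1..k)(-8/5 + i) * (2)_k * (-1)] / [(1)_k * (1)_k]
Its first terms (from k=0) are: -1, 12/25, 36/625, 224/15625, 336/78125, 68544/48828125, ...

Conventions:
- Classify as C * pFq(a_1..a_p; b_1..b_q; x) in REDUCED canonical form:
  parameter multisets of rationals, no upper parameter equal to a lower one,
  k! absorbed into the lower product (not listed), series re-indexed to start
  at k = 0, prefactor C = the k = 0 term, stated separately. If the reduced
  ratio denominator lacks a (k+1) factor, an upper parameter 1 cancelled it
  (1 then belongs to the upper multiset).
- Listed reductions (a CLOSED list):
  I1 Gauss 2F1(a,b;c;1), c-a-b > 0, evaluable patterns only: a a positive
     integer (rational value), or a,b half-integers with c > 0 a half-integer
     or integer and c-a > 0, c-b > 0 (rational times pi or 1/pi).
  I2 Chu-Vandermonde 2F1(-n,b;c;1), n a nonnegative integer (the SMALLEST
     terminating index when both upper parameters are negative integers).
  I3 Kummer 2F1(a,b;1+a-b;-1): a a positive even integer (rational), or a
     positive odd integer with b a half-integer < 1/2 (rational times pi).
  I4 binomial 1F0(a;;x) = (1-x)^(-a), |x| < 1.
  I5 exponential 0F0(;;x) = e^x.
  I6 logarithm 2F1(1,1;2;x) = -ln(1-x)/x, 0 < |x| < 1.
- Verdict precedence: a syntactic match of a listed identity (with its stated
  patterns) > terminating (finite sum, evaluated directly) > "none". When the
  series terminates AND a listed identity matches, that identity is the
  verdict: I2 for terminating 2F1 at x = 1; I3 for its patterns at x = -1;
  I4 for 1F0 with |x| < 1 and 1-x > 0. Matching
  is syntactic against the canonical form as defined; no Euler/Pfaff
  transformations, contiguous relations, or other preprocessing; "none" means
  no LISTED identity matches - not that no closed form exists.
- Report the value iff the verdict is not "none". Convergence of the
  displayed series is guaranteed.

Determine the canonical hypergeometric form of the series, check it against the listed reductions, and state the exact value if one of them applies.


With C = -1: the canonical form is 2F1(-3/5, 2; 1; 2/5). Verdict: none here - no I1-I6 shape fits x = 2/5 with lower {1}.

Key observation: with t_0 = -1, the running product (C = -1) telescopes to a rising factorial.
Term ratio: r(k) = (2/5) * (k-3/5) (k+2) / [(k+1) (k+1)] - rational; roots negated = parameters, x = (2/5), C = -1.


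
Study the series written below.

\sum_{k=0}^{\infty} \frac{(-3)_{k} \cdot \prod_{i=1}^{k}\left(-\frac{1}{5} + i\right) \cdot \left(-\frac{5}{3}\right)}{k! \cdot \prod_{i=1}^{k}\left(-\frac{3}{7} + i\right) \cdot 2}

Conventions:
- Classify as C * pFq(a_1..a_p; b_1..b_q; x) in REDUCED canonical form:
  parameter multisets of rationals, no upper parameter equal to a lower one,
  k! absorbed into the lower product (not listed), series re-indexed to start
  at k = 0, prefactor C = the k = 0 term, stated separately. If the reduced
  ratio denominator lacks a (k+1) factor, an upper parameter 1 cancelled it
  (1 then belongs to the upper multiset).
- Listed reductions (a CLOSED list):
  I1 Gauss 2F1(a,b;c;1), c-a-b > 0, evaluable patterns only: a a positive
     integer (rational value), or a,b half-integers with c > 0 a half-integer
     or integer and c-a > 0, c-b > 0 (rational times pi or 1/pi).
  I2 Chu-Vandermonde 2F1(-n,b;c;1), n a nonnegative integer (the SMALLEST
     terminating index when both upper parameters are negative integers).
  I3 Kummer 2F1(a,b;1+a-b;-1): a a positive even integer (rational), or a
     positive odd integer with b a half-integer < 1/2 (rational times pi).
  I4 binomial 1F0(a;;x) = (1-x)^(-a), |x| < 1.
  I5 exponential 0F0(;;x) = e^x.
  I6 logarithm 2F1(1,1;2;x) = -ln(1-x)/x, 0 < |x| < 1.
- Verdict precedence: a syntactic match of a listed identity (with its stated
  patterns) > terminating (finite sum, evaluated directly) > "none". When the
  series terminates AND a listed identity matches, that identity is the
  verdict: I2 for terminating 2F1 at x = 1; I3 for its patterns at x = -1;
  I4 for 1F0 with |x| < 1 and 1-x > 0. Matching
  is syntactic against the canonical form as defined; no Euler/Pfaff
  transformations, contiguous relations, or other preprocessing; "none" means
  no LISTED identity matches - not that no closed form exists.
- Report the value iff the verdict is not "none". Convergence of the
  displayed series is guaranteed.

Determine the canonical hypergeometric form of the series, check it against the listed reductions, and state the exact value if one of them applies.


Canonical form: C = -\frac{5}{6} times 2F1 with upper {-3, \frac{4}{5}}, lower {\frac{4}{7}}, x = 1. Verdict: Chu-Vandermonde (I2) applies (terminating 2F1 at x = 1 with n = 3, b = 4/5, c = \frac{4}{7}). Value: \frac{31}{275}.

First insight: x = 1 and the running product (prefactor -5/6) telescopes to a rising factorial.
Ratio: r(k) = 1 * (k-3) (k+\frac{4}{5}) / [(k+\frac{4}{7}) (k+1)] ; factor over Q: parameters, x = 1, and C = -\frac{5}{6}.


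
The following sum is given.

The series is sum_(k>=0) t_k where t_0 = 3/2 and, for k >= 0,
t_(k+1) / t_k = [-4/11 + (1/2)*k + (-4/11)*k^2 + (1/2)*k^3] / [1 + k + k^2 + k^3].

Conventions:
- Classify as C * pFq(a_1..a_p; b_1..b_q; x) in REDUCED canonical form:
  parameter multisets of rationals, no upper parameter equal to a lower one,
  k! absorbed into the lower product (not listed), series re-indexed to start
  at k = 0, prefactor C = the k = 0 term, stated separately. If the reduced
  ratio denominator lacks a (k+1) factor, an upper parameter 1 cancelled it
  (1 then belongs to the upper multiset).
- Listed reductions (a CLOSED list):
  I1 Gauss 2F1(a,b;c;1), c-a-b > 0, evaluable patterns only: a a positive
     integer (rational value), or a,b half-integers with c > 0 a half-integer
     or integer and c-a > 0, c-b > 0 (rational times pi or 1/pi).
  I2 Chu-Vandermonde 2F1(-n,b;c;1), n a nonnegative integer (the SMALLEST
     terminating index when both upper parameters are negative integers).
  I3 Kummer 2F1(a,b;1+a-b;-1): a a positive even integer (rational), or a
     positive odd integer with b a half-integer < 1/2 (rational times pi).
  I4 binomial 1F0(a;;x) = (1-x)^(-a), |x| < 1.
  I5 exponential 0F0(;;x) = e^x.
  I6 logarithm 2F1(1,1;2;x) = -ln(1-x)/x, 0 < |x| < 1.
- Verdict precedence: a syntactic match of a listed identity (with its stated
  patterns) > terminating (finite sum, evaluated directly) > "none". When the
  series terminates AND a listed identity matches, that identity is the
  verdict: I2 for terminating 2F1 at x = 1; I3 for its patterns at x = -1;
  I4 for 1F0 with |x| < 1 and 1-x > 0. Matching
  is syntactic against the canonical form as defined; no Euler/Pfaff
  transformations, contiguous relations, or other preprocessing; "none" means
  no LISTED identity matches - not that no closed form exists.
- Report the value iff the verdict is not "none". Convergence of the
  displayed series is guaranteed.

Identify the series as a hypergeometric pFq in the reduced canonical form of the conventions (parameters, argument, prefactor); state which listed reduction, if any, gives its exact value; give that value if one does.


Prefactor 3/2, argument 1/2: 1F0 with upper {-8/11} over lower {-}. Verdict: this is binomial (I4) (the 1F0 binomial series: exponent 8/11, x = 1/2). Value: (3/2) * (1/2)^(8/11).

Structural cue: x = (1/2) and cancel k^2 + 1 from the displayed ratio first; then prefactor 3/2.
Term ratio: r(k) = (1/2) * (k-8/11) / [(k+1)] - poly over poly, x = (1/2) from leading terms; C = 3/2 at k = 0.


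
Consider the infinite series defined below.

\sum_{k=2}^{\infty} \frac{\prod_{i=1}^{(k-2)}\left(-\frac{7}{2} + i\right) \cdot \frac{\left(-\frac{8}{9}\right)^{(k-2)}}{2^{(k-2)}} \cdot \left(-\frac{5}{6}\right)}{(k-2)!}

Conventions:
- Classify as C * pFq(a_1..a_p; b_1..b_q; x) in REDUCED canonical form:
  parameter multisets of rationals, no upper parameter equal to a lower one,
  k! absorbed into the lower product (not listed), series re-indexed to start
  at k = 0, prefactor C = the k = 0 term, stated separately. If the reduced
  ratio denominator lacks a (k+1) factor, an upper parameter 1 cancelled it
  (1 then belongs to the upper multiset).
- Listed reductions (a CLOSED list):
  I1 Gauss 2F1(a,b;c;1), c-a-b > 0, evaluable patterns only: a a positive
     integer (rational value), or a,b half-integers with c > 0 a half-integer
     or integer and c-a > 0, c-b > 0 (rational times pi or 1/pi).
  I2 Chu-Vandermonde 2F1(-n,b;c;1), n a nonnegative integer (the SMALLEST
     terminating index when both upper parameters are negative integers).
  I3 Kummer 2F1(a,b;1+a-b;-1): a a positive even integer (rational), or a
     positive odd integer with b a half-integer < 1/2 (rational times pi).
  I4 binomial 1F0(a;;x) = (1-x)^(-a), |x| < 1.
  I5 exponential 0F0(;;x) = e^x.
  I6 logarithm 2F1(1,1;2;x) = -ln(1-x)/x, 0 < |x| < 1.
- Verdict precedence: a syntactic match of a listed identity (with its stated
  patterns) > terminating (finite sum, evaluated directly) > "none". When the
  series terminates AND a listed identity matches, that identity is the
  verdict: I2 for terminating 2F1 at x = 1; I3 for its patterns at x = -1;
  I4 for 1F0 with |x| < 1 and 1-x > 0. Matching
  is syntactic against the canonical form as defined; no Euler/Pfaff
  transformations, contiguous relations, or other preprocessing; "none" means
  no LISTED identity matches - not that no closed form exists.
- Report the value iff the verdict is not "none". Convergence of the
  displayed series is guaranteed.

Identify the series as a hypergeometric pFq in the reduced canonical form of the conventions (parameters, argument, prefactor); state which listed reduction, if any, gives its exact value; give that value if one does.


Canonical form: C = -\frac{5}{6} times 1F0 with upper {-\frac{5}{2}}, lower {-}, x = -\frac{4}{9}. Verdict: the binomial series (I4) matches (the 1F0 binomial series: exponent 5/2, x = -\frac{4}{9}). Its exact value is \left(-\frac{5}{6}\right) \cdot \left(\frac{13}{9}\right)^{\frac{5}{2}}.

The tell: t_0 being -\frac{5}{6}, the two k-th powers (C = -5/6, x = -4/9) combine into one argument.
Term ratio: r(k) = -\frac{4}{9} * (k-\frac{5}{2}) / [(k+1)] - rational in k. x = -\frac{4}{9}; t_0 = -\frac{5}{6}; negate the roots.


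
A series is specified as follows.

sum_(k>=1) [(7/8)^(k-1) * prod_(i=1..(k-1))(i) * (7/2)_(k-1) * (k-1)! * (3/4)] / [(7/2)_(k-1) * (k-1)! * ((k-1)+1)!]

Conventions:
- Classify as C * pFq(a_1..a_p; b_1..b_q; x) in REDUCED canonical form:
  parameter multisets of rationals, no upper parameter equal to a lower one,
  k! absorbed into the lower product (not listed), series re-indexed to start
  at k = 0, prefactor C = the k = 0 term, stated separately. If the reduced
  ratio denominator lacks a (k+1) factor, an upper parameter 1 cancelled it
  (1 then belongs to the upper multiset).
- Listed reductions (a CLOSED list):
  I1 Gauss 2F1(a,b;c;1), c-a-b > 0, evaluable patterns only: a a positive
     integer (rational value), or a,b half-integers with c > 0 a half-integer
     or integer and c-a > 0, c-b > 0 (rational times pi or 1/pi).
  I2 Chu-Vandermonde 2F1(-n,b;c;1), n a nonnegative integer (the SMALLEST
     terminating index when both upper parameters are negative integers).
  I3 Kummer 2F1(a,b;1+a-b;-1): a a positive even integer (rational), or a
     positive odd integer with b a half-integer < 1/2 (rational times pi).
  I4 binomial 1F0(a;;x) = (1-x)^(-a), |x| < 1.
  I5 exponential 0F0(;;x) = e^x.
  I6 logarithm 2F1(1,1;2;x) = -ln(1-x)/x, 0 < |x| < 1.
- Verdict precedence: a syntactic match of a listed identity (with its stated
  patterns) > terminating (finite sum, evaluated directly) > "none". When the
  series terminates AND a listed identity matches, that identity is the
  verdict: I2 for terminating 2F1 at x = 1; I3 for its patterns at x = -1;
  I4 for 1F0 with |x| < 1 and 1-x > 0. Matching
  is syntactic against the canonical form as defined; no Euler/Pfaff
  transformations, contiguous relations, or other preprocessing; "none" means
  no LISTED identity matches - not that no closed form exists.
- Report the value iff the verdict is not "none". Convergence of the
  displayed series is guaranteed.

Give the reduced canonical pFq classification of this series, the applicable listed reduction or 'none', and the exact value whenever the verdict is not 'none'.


Prefactor 3/4, argument 7/8: 2F1 with upper {1, 1} over lower {2}. Verdict (x = 7/8): logarithm (I6) applies (the logarithm: parameters (1,1;2), x = 7/8). Exact value: (-6/7) * ln(1/8).

Structural cue: x = (7/8) and the running product (prefactor 3/4) telescopes to a rising factorial.
Adjacent-term ratio: r(k) = (7/8) * (k+1) (k+1) / [(k+2) (k+1)] - rational in k. x = (7/8); t_0 = 3/4; negate the roots.


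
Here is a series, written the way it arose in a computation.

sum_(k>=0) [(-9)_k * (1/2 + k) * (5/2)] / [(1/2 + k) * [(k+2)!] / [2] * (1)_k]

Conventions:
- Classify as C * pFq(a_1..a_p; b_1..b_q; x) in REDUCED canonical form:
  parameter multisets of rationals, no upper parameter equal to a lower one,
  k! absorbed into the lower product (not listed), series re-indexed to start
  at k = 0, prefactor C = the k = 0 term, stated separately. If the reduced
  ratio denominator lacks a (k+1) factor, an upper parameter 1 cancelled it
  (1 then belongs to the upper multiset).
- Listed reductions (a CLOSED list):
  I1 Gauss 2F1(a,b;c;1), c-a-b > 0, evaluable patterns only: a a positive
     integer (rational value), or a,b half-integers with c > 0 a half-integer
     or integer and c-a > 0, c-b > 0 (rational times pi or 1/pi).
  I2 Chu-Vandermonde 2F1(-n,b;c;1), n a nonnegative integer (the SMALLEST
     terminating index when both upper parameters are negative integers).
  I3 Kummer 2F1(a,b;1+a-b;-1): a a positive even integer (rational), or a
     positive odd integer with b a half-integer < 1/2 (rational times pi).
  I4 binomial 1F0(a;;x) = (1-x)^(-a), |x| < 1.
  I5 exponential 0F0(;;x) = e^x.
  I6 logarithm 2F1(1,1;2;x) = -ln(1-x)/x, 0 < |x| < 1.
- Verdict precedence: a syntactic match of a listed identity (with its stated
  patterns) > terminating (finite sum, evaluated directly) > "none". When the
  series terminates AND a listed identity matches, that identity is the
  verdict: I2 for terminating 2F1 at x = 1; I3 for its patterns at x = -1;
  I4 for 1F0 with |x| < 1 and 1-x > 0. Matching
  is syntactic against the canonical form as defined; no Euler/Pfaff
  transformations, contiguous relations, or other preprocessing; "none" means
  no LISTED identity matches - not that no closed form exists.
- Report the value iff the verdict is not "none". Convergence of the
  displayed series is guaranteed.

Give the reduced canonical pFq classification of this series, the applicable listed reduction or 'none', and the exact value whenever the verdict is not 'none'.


Classification (C = 5/2): 1F1 with upper {-9}, lower {3}, argument x = 1. Verdict: terminating. With -9 upstairs the series is a 10-term polynomial sum; evaluated term by term. Exact value: -958271/3991680.

Key observation: t_0 = 5/2 here, and the denominator's factorial ratio (prefactor 5/2) is a lower Pochhammer.
Consecutive-term ratio: r(k) = 1 * (k-9) / [(k+3) (k+1)] ; factor over Q: parameters, x = 1, and C = 5/2.


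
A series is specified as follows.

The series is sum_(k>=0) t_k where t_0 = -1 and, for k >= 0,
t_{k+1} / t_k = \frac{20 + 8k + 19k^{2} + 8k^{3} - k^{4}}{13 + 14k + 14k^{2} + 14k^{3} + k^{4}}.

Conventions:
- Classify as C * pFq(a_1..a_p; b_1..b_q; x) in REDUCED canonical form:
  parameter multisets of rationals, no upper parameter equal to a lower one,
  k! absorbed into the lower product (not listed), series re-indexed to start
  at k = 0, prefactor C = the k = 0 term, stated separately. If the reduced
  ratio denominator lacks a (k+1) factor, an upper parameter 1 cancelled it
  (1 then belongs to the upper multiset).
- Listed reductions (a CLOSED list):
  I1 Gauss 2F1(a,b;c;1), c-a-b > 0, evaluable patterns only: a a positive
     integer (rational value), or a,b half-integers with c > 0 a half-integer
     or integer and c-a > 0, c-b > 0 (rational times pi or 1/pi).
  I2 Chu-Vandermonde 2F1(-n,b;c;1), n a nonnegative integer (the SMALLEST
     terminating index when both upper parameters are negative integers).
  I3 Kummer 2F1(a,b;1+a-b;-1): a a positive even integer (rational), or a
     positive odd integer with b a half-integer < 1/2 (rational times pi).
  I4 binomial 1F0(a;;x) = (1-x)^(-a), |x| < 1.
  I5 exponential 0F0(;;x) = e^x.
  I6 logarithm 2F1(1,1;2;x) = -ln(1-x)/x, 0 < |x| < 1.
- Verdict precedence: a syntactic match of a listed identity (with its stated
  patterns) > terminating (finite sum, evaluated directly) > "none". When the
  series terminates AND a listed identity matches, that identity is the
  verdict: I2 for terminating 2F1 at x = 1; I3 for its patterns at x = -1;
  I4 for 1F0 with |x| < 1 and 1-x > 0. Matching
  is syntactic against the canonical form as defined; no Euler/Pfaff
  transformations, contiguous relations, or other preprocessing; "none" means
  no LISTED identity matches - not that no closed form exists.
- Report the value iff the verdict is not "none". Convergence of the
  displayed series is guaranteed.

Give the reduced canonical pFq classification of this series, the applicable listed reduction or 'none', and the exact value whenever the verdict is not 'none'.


x = -1 here; the reduced form reads 2F1, upper {-10, 2}, lower {13}, C = -1. Verdict: this is Kummer's theorem (I3) (x = -1; c = 13 equals 1+a-b for upper {-10, 2}: listed pattern). Its exact value is -6.

Structural cue: t_0 = -1 here, and cancel k^2 + 1 from the displayed ratio first; then prefactor -1.
Ratio: r(k) = -1 * (k-10) (k+2) / [(k+13) (k+1)] - rational; roots negated = parameters, x = -1, C = -1.


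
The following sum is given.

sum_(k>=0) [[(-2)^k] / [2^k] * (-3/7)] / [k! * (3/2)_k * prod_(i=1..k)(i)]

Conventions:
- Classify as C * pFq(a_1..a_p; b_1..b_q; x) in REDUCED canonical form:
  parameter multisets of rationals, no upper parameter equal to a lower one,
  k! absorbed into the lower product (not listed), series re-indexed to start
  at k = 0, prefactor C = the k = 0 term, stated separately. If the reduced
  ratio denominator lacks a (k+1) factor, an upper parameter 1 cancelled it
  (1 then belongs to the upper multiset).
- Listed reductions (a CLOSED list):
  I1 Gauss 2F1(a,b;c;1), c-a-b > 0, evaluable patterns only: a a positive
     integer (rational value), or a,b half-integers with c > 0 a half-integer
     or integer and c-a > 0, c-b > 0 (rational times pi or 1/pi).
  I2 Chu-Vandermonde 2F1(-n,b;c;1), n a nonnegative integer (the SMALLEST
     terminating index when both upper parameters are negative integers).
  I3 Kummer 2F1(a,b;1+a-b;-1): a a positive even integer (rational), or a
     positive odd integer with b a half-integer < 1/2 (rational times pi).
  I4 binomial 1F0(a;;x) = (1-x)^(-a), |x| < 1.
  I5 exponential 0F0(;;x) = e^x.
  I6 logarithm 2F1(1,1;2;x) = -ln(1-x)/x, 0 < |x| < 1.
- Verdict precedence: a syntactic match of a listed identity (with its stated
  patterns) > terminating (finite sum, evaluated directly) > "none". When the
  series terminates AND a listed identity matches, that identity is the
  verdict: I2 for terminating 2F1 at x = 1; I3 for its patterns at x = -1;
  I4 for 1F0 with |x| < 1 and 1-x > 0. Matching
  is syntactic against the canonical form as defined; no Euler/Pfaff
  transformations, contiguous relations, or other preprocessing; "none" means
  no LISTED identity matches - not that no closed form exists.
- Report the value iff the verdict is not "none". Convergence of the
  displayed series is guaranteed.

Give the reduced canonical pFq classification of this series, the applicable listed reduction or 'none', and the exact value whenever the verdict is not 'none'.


Reduced: x = -1, 0F2, upper = {-}, lower = {1, 3/2}, C = -3/7. Verdict: none - at argument -1 the multisets {-} ; {1, 3/2} match no listed identity.

First insight: x = (-1) and the two k-th powers (C = -3/7, x = -1) combine into one argument.
Adjacent-term ratio: r(k) = (-1) * 1 / [(k+1) (k+3/2) (k+1)] - rational; roots negated = parameters, x = (-1), C = -3/7.


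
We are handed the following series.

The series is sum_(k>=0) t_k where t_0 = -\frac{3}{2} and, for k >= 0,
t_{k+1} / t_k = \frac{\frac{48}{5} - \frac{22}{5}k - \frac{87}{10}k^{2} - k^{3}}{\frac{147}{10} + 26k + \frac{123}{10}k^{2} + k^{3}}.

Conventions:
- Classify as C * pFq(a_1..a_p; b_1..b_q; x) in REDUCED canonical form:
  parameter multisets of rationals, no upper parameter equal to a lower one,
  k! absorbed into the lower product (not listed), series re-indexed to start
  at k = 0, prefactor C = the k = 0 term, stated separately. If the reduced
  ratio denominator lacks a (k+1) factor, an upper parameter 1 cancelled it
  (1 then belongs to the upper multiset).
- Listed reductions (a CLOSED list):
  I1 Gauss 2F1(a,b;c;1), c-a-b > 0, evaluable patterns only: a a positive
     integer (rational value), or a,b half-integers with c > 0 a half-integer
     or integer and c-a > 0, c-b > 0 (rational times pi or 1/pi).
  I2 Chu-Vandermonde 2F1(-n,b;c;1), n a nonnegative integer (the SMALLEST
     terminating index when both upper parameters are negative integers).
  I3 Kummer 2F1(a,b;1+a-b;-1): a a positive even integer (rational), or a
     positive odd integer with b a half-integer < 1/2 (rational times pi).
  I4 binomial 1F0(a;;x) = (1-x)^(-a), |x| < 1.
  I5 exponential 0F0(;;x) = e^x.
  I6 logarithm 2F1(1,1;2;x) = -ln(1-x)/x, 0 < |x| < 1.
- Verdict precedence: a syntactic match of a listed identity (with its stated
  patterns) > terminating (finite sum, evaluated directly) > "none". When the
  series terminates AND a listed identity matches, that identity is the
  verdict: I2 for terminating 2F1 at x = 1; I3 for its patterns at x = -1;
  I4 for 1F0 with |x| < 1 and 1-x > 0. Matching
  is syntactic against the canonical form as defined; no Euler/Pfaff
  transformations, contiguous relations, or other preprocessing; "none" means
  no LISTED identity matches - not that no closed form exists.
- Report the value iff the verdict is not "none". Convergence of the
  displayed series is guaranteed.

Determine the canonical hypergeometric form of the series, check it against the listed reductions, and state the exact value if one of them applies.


Canonical form: C = -\frac{3}{2} times 2F1 with upper {-\frac{4}{5}, 8}, lower {\frac{49}{5}}, x = -1. Verdict: this is Kummer (I3) (x = -1; c = \frac{49}{5} equals 1+a-b for upper {-\frac{4}{5}, 8}: listed pattern). Value: -\frac{211497}{87500}.

The tell: with t_0 = -\frac{3}{2}, the ratio is unreduced: k + 3/2 divides both sides (C = -3/2).
Step ratio: r(k) = -1 * (k-\frac{4}{5}) (k+8) / [(k+\frac{49}{5}) (k+1)] - rational; roots negated = parameters, x = -1, C = -\frac{3}{2}.


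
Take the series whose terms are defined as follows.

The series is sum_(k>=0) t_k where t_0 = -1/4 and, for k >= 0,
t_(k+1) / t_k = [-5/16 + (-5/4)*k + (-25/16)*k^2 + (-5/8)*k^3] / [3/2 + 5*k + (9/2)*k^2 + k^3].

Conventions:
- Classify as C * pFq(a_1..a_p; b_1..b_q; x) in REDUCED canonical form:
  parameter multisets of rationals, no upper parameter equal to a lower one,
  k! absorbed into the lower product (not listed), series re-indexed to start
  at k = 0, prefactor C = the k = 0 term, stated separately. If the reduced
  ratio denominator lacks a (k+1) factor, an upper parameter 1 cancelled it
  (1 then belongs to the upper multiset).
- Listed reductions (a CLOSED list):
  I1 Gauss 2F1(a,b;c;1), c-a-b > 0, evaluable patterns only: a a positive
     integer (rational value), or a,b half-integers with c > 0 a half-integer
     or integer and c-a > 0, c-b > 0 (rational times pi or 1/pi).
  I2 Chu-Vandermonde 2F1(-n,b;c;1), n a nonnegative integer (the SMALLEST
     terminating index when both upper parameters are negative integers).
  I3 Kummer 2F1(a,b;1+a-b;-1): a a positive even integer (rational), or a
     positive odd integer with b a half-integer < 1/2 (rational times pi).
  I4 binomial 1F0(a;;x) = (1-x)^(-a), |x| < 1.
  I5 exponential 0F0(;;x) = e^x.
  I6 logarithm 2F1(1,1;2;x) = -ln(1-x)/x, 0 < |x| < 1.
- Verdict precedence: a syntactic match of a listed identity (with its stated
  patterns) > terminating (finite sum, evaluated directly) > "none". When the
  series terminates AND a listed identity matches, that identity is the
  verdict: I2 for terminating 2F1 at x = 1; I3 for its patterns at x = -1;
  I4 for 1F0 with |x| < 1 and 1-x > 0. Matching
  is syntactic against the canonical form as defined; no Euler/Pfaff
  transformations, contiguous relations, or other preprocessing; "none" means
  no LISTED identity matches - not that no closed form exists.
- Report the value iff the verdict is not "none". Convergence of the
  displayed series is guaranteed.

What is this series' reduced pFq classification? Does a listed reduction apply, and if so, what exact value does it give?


Key observation: t_0 being -1/4, factor the ratio over Q (C = -1/4): negated roots = parameters.
Term ratio: r(k) = (-5/8) * (k+1) (k+1) / [(k+3) (k+1)] - rational; roots negated = parameters, x = (-5/8), C = -1/4.

Reduced: x = -5/8, 2F1, upper = {1, 1}, lower = {3}, C = -1/4. Verdict: none. No listed pattern accepts 2F1(1, 1; 3; -5/8).


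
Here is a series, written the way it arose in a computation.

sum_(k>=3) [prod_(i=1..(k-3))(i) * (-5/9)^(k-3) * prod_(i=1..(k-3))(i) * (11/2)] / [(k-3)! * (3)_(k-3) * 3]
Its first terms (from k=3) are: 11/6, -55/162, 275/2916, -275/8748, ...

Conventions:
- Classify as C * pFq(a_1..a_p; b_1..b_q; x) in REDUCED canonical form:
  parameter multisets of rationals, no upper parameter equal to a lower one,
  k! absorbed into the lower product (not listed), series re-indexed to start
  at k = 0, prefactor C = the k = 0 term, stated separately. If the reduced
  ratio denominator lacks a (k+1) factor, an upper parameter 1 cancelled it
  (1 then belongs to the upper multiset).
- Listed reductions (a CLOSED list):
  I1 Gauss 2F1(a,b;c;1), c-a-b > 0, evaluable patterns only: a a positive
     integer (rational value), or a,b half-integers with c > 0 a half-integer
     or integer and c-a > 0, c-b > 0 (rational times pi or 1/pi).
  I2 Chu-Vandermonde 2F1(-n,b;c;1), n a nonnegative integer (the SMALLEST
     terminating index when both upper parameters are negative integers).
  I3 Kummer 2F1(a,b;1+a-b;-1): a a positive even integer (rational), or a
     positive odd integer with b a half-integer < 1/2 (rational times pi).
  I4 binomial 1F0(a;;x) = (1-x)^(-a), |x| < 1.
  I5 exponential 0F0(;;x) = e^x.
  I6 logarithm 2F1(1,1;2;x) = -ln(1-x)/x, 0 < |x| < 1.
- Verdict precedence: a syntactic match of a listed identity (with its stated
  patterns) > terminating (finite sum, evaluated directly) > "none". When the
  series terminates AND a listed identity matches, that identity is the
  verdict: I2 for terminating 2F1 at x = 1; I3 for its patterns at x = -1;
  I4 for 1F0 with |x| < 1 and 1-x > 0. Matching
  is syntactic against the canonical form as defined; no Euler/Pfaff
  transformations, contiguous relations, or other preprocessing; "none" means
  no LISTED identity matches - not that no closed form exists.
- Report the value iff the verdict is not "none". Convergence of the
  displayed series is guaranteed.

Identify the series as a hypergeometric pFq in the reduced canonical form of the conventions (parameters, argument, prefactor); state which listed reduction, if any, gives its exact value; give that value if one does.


Prefactor 11/6, argument -5/9: 2F1 with upper {1, 1} over lower {3}. Verdict: none. Every listed pattern misses the 2F1 form at -5/9, upper {1, 1}.

Structural cue: with t_0 = 11/6, the constant factors (C = 11/6) combine into one prefactor.
Consecutive-term ratio: r(k) = (-5/9) * (k+1) (k+1) / [(k+3) (k+1)] ; factor over Q: parameters, x = (-5/9), and C = 11/6.


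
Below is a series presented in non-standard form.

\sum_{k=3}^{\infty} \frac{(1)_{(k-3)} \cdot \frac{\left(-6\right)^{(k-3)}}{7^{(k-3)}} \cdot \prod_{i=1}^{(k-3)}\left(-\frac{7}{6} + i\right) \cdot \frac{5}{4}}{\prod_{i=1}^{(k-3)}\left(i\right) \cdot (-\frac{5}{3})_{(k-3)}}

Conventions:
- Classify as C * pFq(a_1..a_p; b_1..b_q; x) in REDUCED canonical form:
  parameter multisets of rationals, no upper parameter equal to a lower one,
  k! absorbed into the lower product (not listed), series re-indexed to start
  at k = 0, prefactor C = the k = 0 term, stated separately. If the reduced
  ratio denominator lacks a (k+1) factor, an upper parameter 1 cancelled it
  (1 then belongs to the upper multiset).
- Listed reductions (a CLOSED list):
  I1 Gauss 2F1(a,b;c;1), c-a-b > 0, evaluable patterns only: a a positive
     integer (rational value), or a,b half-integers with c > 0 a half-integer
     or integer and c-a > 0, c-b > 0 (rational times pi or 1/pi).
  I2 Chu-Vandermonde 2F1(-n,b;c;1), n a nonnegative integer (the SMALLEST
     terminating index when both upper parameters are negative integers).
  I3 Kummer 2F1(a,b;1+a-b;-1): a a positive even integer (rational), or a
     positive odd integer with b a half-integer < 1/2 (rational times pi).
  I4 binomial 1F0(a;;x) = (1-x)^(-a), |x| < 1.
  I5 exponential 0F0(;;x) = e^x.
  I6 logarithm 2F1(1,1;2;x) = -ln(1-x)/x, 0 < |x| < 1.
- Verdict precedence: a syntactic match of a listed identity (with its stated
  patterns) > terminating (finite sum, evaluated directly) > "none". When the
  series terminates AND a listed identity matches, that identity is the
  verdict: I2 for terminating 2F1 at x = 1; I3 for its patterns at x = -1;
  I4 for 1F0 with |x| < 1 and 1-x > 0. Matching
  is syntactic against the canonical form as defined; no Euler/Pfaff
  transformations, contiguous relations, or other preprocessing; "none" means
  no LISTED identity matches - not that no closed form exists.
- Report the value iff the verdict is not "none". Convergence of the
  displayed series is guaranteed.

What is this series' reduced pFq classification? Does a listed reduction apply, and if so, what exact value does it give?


Classification (C = \frac{5}{4}): 2F1 with upper {-\frac{1}{6}, 1}, lower {-\frac{5}{3}}, argument x = -\frac{6}{7}. Verdict: none. A 2F1 with upper {-\frac{1}{6}, 1} fits none of I1-I6 at x = -\frac{6}{7}; the sum runs forever.

The tell: t_0 being \frac{5}{4}, the running product (prefactor 5/4) telescopes to a rising factorial.
Step ratio: r(k) = -\frac{6}{7} * (k-\frac{1}{6}) (k+1) / [(k-\frac{5}{3}) (k+1)] - rational in k. x = -\frac{6}{7}; t_0 = \frac{5}{4}; negate the roots.


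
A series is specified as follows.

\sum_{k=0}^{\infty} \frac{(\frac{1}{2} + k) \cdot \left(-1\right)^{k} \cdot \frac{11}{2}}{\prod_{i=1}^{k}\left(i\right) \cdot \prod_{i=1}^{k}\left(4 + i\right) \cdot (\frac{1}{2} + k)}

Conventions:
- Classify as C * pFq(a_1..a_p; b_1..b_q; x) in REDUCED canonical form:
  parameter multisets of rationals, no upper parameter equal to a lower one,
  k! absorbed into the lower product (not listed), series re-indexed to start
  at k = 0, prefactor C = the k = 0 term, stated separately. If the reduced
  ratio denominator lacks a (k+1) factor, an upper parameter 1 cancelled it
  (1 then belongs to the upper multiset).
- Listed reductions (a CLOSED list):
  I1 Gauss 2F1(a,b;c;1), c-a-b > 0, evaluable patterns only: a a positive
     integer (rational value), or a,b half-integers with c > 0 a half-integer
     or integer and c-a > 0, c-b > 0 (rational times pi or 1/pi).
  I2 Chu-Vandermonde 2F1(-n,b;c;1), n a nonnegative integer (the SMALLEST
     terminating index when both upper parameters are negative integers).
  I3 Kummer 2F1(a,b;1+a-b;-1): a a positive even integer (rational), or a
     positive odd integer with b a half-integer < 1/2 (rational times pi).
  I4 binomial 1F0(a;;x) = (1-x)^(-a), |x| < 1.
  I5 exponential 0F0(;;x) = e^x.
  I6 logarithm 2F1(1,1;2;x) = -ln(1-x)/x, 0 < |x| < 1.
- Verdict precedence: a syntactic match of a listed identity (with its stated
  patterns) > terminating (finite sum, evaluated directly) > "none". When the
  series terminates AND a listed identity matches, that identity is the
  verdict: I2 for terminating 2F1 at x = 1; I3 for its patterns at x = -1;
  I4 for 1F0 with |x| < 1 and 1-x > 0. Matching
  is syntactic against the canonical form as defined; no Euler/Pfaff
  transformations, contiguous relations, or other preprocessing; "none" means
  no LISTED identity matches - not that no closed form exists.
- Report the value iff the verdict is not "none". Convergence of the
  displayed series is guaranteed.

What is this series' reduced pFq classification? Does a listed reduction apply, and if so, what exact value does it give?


This is \frac{11}{2} * 0F1(-; 5; -1) in reduced canonical form. Verdict: none. A 0F1 with upper {-} fits none of I1-I6 at x = -1; the sum runs forever.

The tell: t_0 = \frac{11}{2} here, and the lower running product (C = 11/2, x = -1) is a rising factorial.
Step ratio: r(k) = -1 * 1 / [(k+5) (k+1)] - rational; roots negated = parameters, x = -1, C = \frac{11}{2}.


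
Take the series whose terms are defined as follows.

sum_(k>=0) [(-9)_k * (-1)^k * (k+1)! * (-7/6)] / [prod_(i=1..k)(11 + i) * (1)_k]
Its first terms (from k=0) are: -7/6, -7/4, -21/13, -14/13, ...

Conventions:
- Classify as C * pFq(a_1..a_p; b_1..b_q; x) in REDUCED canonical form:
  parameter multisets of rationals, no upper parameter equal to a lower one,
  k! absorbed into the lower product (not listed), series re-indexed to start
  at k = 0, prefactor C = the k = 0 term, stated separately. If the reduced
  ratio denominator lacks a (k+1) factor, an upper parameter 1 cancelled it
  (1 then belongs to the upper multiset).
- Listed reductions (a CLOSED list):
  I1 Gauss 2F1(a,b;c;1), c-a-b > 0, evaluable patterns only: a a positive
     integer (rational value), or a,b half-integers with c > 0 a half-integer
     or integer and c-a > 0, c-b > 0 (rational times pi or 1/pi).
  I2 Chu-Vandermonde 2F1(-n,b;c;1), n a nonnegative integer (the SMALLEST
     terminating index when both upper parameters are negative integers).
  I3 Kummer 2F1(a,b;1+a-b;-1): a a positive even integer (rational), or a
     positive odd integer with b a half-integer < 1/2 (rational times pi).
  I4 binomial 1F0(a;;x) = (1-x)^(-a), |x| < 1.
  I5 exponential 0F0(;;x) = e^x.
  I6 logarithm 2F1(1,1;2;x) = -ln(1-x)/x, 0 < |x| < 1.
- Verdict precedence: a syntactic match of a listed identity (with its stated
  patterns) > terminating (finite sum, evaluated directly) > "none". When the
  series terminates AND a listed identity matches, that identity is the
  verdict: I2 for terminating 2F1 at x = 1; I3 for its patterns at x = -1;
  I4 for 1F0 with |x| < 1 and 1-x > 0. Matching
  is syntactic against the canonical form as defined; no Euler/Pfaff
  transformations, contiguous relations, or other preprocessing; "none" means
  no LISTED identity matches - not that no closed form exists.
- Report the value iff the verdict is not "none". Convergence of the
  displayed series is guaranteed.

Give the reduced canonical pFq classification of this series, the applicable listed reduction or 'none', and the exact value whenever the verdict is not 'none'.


At argument -1: a 2F1 with upper {-9, 2}, lower {12}, scaled by C = -7/6. Verdict: Kummer (I3) fires (x = -1; c = 12 equals 1+a-b for upper {-9, 2}: listed pattern). Its exact value is -77/12.

Key step: from the first term -7/6: the lower running product (prefactor -7/6) is a rising factorial.
Ratio: r(k) = (-1) * (k-9) (k+2) / [(k+12) (k+1)] ; factor over Q: parameters, x = (-1), and C = -7/6.
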